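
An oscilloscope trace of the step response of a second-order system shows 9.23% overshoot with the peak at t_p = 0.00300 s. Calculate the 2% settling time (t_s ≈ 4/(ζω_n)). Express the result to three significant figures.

From the overshoot, ζ = −ln(OS)/√(π²+ln²(OS)) = 0.604.
t_p = π/ω_d ⇒ ω_d = 1050 rad/s; then ω_n = ω_d/√(1−ζ²) = 1310 rad/s.
t_s ≈ 4/(ζω_n) = 4/(0.604·1310) = 0.00504 s.

t_s ≈ 0.00504 s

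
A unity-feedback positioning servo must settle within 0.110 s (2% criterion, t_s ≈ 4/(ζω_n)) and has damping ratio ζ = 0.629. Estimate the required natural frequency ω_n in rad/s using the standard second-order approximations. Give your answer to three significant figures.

ω_n ≈ 57.8 rad/s

Rearranging t_s ≈ 4/(ζω_n) gives ω_n = 4/(ζ·t_s) = 4/(0.629 × 0.110) = 57.8 rad/s.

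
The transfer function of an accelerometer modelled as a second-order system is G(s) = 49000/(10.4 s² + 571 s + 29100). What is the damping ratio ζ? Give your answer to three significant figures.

ζ ≈ 0.519

Dividing through by 10.4: denominator becomes s² + 54.90 s + 2798.
So ω_n = √2798 = 52.9 rad/s and ζ = 54.90/(2·52.9) = 0.519.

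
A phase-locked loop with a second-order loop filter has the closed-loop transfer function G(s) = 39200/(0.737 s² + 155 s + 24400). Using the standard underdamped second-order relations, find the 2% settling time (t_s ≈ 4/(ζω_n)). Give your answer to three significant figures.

t_s ≈ 0.0380 s

Dividing through by 0.737: denominator becomes s² + 210.3 s + 33110.
So ω_n = √33110 = 182 rad/s and ζ = 210.3/(2·182) = 0.578.
t_s ≈ 4/(ζω_n) = 0.0380 s.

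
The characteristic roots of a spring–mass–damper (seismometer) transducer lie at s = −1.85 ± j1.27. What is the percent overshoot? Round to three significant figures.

%OS ≈ 1.03%

The poles are at −σ ± jω_d with σ = 1.85 and ω_d = 1.27, so ω_n = √(σ²+ω_d²) = 2.24 rad/s and ζ = σ/ω_n = 0.824.
%OS = 100 e^{−πζ/√(1−ζ²)} with ζ = 0.824 gives 1.03%.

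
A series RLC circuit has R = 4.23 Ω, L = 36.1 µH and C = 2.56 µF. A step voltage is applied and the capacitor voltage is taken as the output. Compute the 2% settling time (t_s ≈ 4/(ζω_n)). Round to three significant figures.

For a series RLC circuit (capacitor voltage as output), ω_n = 1/√(LC) = 1/√(36.1 µH · 2.56 µF) = 104000 rad/s.
ζ = (R/2)·√(C/L) = (4.23/2)·√(2.56 µF/36.1 µH) = 0.563.
t_s ≈ 4/(ζω_n) = 0.0000683 s.

t_s ≈ 0.0000683 s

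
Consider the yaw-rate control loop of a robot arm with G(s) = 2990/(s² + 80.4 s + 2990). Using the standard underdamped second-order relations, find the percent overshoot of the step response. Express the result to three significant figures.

%OS ≈ 3.31%

ω_n = √2990 = 54.7 rad/s; ζ = 80.4/(2·54.7) = 0.735.
Overshoot: exp(−π·0.735/√(1−0.735²)) = 0.0331, i.e. 3.31%.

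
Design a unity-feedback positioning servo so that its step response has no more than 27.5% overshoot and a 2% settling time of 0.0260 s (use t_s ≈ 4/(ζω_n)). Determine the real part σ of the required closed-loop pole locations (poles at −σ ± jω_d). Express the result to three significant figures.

σ ≈ 154

The settling-time spec alone fixes σ = ζω_n = 4/t_s = 4/0.0260 = 154.
(Overshoot then fixes ζ = 0.380 and hence ω_d = σ·√(1−ζ²)/ζ = 374 rad/s.)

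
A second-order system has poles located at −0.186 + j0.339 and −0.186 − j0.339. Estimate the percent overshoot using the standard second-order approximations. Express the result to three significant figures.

%OS ≈ 17.8%

With σ = 0.186, ω_d = 0.339: ω_n = √(σ²+ω_d²) = 0.387 rad/s, ζ = σ/ω_n = 0.481.
%OS = 100 e^{−πζ/√(1−ζ²)} with ζ = 0.481 gives 17.8%.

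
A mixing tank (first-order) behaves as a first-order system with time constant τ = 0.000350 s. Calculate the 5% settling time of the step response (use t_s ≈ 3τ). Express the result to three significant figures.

t_s ≈ 0.00105 s

t_s ≈ 3τ = 0.00105 s.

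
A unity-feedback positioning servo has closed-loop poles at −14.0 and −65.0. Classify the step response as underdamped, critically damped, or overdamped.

Since the poles are distinct, negative and real, the response is overdamped.

overdamped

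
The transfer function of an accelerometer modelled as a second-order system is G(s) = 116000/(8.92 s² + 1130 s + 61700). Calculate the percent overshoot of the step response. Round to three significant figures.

Dividing through by 8.92: denominator becomes s² + 126.7 s + 6917.
So ω_n = √6917 = 83.2 rad/s and ζ = 126.7/(2·83.2) = 0.762.
%OS = 100·exp(−πζ/√(1−ζ²)) = 2.49%.

%OS ≈ 2.49%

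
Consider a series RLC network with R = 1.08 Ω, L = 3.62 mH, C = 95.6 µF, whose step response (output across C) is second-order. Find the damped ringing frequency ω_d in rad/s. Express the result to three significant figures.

For a series RLC circuit (capacitor voltage as output), ω_n = 1/√(LC) = 1/√(3.62 mH · 95.6 µF) = 1700 rad/s.
ζ = (R/2)·√(C/L) = (1.08/2)·√(95.6 µF/3.62 mH) = 0.0878.
ω_d = 1700·√(1 − 0.0878²) = 1690 rad/s.

ω_d ≈ 1690 rad/s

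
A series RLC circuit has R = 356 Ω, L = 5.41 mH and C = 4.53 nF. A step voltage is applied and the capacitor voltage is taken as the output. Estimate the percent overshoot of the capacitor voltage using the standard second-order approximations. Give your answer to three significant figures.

%OS ≈ 59.5%

For a series RLC circuit (capacitor voltage as output), ω_n = 1/√(LC) = 1/√(5.41 mH · 4.53 nF) = 202000 rad/s.
ζ = (R/2)·√(C/L) = (356/2)·√(4.53 nF/5.41 mH) = 0.163.
Overshoot: exp(−π·0.163/√(1−0.163²)) = 0.595, i.e. 59.5%.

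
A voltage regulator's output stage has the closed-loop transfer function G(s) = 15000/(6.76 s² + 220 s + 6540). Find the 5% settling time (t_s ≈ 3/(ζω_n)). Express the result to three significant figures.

Dividing through by 6.76: denominator becomes s² + 32.54 s + 967.5.
So ω_n = √967.5 = 31.1 rad/s and ζ = 32.54/(2·31.1) = 0.523.
t_s ≈ 3/(ζω_n) = 0.184 s.

t_s ≈ 0.184 s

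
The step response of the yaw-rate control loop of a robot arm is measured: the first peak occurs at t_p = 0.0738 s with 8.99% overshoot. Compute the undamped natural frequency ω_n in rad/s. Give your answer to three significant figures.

ζ from %OS: ζ = |ln 0.0899|/√(π²+ln²0.0899) = 0.609.
From t_p = π/ω_d, ω_d = π/0.0738 = 42.6 rad/s, so ω_n = ω_d/√(1−ζ²) = 53.6 rad/s.

ω_n ≈ 53.6 rad/s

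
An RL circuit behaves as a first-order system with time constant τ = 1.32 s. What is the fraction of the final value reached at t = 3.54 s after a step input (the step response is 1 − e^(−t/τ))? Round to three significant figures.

y/y_∞ ≈ 0.932

y(t)/y_∞ = 1 − e^(−t/τ) = 1 − e^(−3.54/1.32) = 1 − e^(−2.68) = 0.932.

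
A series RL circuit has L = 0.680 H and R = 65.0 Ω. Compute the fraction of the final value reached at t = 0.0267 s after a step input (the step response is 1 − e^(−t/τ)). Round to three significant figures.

τ = L/R = 0.680/65.0 = 0.0105 s.
y(t)/y_∞ = 1 − e^(−t/τ) = 1 − e^(−0.0267/0.0105) = 1 − e^(−2.55) = 0.922.

y/y_∞ ≈ 0.922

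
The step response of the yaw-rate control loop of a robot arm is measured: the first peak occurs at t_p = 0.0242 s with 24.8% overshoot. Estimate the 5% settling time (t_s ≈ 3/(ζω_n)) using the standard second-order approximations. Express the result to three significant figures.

t_s ≈ 0.0521 s

From the overshoot, ζ = −ln(OS)/√(π²+ln²(OS)) = 0.406.
From t_p = π/ω_d, ω_d = π/0.0242 = 130 rad/s, so ω_n = ω_d/√(1−ζ²) = 142 rad/s.
t_s ≈ 3/(ζω_n) = 3/(0.406·142) = 0.0521 s.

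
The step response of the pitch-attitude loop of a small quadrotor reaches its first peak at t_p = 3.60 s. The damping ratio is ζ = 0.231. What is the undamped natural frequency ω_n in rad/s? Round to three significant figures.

Peak time t_p = π/ω_d, so ω_d = π/t_p = π/3.60 = 0.873 rad/s.
ω_n = ω_d/√(1−ζ²) = 0.873/√0.947 = 0.897 rad/s.

ω_n ≈ 0.897 rad/s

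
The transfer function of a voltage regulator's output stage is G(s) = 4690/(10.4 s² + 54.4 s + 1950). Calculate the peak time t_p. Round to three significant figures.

Dividing through by 10.4: denominator becomes s² + 5.231 s + 187.5.
So ω_n = √187.5 = 13.7 rad/s and ζ = 5.231/(2·13.7) = 0.191.
ω_d = 13.7·√(1 − 0.191²) = 13.4 rad/s. t_p = π/ω_d = 0.234 s.

t_p ≈ 0.234 s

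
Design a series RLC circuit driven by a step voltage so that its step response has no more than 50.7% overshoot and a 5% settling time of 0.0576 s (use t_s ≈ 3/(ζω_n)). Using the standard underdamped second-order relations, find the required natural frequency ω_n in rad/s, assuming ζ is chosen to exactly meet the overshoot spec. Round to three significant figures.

ω_n ≈ 246 rad/s

From %OS = 100·exp(−πζ/√(1−ζ²)), invert to get ζ = −ln(OS)/√(π² + ln²(OS)) with OS = 0.507.
−ln 0.507 = 0.6792, so ζ = 0.6792/√(π² + 0.4614) = 0.211.
From t_s ≈ 3/(ζω_n): ω_n = 3/(ζ·t_s) = 3/(0.211·0.0576) = 246 rad/s.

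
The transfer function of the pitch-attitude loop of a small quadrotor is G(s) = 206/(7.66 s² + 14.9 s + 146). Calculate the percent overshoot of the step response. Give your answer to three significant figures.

%OS ≈ 48.8%

Dividing through by 7.66: denominator becomes s² + 1.945 s + 19.06.
So ω_n = √19.06 = 4.37 rad/s and ζ = 1.945/(2·4.37) = 0.223.
%OS = 100 e^{−πζ/√(1−ζ²)} with ζ = 0.223 gives 48.8%.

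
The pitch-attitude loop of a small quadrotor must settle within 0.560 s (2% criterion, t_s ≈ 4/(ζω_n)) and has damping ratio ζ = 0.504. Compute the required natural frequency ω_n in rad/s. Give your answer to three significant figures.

ω_n ≈ 14.2 rad/s

Rearranging t_s ≈ 4/(ζω_n) gives ω_n = 4/(ζ·t_s) = 4/(0.504 × 0.560) = 14.2 rad/s.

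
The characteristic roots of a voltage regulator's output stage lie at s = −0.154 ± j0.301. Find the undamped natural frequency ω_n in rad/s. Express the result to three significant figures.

ω_n ≈ 0.338 rad/s

With σ = 0.154, ω_d = 0.301: ω_n = √(σ²+ω_d²) = 0.338 rad/s, ζ = σ/ω_n = 0.455.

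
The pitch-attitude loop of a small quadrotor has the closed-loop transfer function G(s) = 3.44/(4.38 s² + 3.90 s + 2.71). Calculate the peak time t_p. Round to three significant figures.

Dividing through by 4.38: denominator becomes s² + 0.8904 s + 0.6187.
So ω_n = √0.6187 = 0.787 rad/s and ζ = 0.8904/(2·0.787) = 0.566.
The damped frequency ω_d = ω_n√(1−ζ²) = 0.648 rad/s. t_p = π/ω_d = 4.84 s.

t_p ≈ 4.84 s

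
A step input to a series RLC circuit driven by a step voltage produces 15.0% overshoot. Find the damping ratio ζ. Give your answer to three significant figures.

ζ ≈ 0.517

From %OS = 100·exp(−πζ/√(1−ζ²)), invert to get ζ = −ln(OS)/√(π² + ln²(OS)) with OS = 0.150.
−ln 0.150 = 1.897, so ζ = 1.897/√(π² + 3.599) = 0.517.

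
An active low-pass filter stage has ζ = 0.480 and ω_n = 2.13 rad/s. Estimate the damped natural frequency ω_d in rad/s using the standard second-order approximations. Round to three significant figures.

ω_d = ω_n√(1−ζ²) = 2.13·√0.770 = 1.87 rad/s.

ω_d ≈ 1.87 rad/s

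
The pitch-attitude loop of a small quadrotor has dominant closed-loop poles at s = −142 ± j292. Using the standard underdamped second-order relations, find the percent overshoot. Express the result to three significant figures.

%OS ≈ 21.7%

The poles are at −σ ± jω_d with σ = 142 and ω_d = 292, so ω_n = √(σ²+ω_d²) = 325 rad/s and ζ = σ/ω_n = 0.437.
Overshoot: exp(−π·0.437/√(1−0.437²)) = 0.217, i.e. 21.7%.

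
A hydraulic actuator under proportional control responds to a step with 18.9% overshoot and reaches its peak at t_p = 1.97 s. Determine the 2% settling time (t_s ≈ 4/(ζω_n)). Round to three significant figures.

t_s ≈ 4.73 s

From the overshoot, ζ = −ln(OS)/√(π²+ln²(OS)) = 0.469.
t_p = π/ω_d ⇒ ω_d = 1.59 rad/s; then ω_n = ω_d/√(1−ζ²) = 1.81 rad/s.
t_s ≈ 4/(ζω_n) = 4/(0.469·1.81) = 4.73 s.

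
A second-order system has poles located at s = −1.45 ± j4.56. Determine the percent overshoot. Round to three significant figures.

%OS ≈ 36.8%

With σ = 1.45, ω_d = 4.56: ω_n = √(σ²+ω_d²) = 4.78 rad/s, ζ = σ/ω_n = 0.303.
%OS = 100 e^{−πζ/√(1−ζ²)} with ζ = 0.303 gives 36.8%.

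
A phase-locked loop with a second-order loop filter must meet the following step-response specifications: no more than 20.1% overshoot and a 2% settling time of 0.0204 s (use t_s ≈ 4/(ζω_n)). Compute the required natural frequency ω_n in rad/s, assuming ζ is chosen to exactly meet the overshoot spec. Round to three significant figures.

Inverting the overshoot relation: ζ = |ln 0.201|/√(π² + ln²0.201) = 0.455.
Then ω_n = 4/(ζ t_s) = 4/(0.455 × 0.0204) = 431 rad/s.

ω_n ≈ 431 rad/s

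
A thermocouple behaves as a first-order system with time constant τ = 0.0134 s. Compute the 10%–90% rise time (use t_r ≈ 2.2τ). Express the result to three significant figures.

t_r ≈ 2.2τ = 0.0295 s.

t_r ≈ 0.0295 s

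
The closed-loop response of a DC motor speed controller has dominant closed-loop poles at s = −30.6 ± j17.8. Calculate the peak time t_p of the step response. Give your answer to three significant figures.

t_p = π/ω_d with ω_d = 17.8 (the imaginary part), so t_p = 0.176 s.

t_p ≈ 0.176 s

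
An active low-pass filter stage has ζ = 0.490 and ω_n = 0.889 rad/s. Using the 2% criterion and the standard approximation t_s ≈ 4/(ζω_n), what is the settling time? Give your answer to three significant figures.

t_s ≈ 4/(ζω_n) = 4/(0.490 × 0.889) = 9.18 s.

t_s ≈ 9.18 s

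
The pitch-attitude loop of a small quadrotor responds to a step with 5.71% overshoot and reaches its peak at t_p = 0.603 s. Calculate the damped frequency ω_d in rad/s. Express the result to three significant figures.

ω_d ≈ 5.21 rad/s

t_p = π/ω_d, so ω_d = π/0.603 = 5.21 rad/s.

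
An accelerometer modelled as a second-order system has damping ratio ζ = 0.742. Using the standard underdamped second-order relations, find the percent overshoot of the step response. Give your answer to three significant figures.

For an underdamped second-order system, %OS = 100·exp(−πζ/√(1−ζ²)).
πζ/√(1−ζ²) = π·0.742/√(1−0.551) = 3.477, so %OS = 100·e^(−3.477) = 3.09%.

%OS ≈ 3.09%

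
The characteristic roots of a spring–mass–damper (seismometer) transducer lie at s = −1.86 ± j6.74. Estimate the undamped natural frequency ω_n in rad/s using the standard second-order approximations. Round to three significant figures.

ω_n ≈ 6.99 rad/s

|pole| = ω_n = √(1.86² + 6.74²) = 6.99 rad/s; ζ = cos θ = σ/ω_n = 0.266.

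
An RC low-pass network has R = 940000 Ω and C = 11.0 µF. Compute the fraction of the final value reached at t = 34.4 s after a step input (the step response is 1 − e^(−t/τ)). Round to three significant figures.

y/y_∞ ≈ 0.964

τ = RC = 940000 × 11.0 µF = 10.3 s.
y(t)/y_∞ = 1 − e^(−t/τ) = 1 − e^(−34.4/10.3) = 1 − e^(−3.33) = 0.964.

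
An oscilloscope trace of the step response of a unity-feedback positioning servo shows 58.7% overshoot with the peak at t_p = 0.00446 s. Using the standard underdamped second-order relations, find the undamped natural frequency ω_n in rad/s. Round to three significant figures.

ω_n ≈ 714 rad/s

The overshoot fixes ζ = −ln(OS)/√(π²+ln²(OS)) = 0.167.
From t_p = π/ω_d, ω_d = π/0.00446 = 704 rad/s, so ω_n = ω_d/√(1−ζ²) = 714 rad/s.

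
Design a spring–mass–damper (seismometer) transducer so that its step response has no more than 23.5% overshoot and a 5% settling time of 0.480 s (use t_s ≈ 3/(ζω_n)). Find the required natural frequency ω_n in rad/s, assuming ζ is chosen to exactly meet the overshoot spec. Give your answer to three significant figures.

Inverting the overshoot relation: ζ = |ln 0.235|/√(π² + ln²0.235) = 0.419.
From t_s ≈ 3/(ζω_n): ω_n = 3/(ζ·t_s) = 3/(0.419·0.480) = 14.9 rad/s.

ω_n ≈ 14.9 rad/s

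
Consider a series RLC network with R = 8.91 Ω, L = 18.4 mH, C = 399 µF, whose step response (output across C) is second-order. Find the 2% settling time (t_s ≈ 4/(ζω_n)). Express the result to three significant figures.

For a series RLC circuit (capacitor voltage as output), ω_n = 1/√(LC) = 1/√(18.4 mH · 399 µF) = 369 rad/s.
ζ = (R/2)·√(C/L) = (8.91/2)·√(399 µF/18.4 mH) = 0.656.
t_s ≈ 4/(ζω_n) = 0.0165 s.

t_s ≈ 0.0165 s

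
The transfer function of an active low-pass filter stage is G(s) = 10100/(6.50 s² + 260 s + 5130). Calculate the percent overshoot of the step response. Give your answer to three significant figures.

Dividing through by 6.50: denominator becomes s² + 40.00 s + 789.2.
So ω_n = √789.2 = 28.1 rad/s and ζ = 40.00/(2·28.1) = 0.712.
%OS = 100·exp(−πζ/√(1−ζ²)) = 4.14%.

%OS ≈ 4.14%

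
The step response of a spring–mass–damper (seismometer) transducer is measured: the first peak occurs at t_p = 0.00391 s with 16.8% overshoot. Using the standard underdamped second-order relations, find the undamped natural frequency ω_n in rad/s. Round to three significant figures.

ω_n ≈ 924 rad/s

From the overshoot, ζ = −ln(OS)/√(π²+ln²(OS)) = 0.494.
t_p = π/ω_d ⇒ ω_d = 803 rad/s; then ω_n = ω_d/√(1−ζ²) = 924 rad/s.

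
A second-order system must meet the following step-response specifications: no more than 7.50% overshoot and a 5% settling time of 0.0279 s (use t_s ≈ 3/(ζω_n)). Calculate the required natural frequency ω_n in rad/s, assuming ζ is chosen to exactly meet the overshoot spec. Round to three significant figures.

ω_n ≈ 169 rad/s

Inverting the overshoot relation: ζ = |ln 0.0750|/√(π² + ln²0.0750) = 0.636.
Then ω_n = 3/(ζ t_s) = 3/(0.636 × 0.0279) = 169 rad/s.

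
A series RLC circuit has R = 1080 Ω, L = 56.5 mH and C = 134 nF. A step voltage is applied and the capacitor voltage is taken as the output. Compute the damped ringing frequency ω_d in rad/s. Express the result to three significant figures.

For a series RLC circuit (capacitor voltage as output), ω_n = 1/√(LC) = 1/√(56.5 mH · 134 nF) = 11500 rad/s.
ζ = (R/2)·√(C/L) = (1080/2)·√(134 nF/56.5 mH) = 0.832.
ω_d = ω_n√(1−ζ²) = 6380 rad/s.

ω_d ≈ 6380 rad/s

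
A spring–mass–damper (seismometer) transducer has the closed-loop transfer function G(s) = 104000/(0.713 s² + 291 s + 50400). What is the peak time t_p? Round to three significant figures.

Dividing through by 0.713: denominator becomes s² + 408.1 s + 70690.
So ω_n = √70690 = 266 rad/s and ζ = 408.1/(2·266) = 0.768.
The damped frequency ω_d = ω_n√(1−ζ²) = 170 rad/s. t_p = π/ω_d = 0.0184 s.

t_p ≈ 0.0184 s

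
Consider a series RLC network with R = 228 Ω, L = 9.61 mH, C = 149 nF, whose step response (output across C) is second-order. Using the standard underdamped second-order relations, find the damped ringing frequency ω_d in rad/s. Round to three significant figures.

ω_d ≈ 23600 rad/s

For a series RLC circuit (capacitor voltage as output), ω_n = 1/√(LC) = 1/√(9.61 mH · 149 nF) = 26400 rad/s.
ζ = (R/2)·√(C/L) = (228/2)·√(149 nF/9.61 mH) = 0.449.
The damped frequency ω_d = ω_n√(1−ζ²) = 23600 rad/s.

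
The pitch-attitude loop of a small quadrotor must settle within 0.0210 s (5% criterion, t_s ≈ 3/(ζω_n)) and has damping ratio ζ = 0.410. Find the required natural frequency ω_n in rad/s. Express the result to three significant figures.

ω_n ≈ 348 rad/s

Rearranging t_s ≈ 3/(ζω_n) gives ω_n = 3/(ζ·t_s) = 3/(0.410 × 0.0210) = 348 rad/s.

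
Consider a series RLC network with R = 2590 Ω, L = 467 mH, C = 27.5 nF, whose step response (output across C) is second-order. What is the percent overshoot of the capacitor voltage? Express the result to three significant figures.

For a series RLC circuit (capacitor voltage as output), ω_n = 1/√(LC) = 1/√(467 mH · 27.5 nF) = 8820 rad/s.
ζ = (R/2)·√(C/L) = (2590/2)·√(27.5 nF/467 mH) = 0.314.
%OS = 100·exp(−πζ/√(1−ζ²)) = 35.3%.

%OS ≈ 35.3%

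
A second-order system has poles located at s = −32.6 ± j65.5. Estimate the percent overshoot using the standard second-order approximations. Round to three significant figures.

%OS ≈ 20.9%

|pole| = ω_n = √(32.6² + 65.5²) = 73.2 rad/s; ζ = cos θ = σ/ω_n = 0.446.
Overshoot: exp(−π·0.446/√(1−0.446²)) = 0.209, i.e. 20.9%.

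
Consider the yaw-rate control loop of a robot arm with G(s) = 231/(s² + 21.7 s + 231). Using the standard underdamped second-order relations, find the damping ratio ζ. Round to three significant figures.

Matching coefficients with s² + 2ζω_n s + ω_n² gives ω_n² = 231 ⇒ ω_n = 15.2 rad/s, and ζ = 21.7/(2ω_n) = 0.714.

ζ ≈ 0.714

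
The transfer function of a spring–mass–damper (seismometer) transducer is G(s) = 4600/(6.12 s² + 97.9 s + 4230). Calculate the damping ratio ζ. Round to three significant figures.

Dividing through by 6.12: denominator becomes s² + 16.00 s + 691.2.
So ω_n = √691.2 = 26.3 rad/s and ζ = 16.00/(2·26.3) = 0.304.

ζ ≈ 0.304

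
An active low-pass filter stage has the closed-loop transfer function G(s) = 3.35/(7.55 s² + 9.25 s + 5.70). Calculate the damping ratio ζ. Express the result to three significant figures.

Dividing through by 7.55: denominator becomes s² + 1.225 s + 0.7550.
So ω_n = √0.7550 = 0.869 rad/s and ζ = 1.225/(2·0.869) = 0.705.

ζ ≈ 0.705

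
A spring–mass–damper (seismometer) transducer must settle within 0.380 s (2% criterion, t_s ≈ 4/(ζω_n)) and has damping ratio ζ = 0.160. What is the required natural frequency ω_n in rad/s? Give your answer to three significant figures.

ω_n ≈ 65.8 rad/s

Rearranging t_s ≈ 4/(ζω_n) gives ω_n = 4/(ζ·t_s) = 4/(0.160 × 0.380) = 65.8 rad/s.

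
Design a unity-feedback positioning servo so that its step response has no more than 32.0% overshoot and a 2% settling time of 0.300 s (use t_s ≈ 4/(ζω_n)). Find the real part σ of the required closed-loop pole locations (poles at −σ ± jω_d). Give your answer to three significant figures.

The settling-time spec alone fixes σ = ζω_n = 4/t_s = 4/0.300 = 13.3.
(Overshoot then fixes ζ = 0.341 and hence ω_d = σ·√(1−ζ²)/ζ = 36.8 rad/s.)

σ ≈ 13.3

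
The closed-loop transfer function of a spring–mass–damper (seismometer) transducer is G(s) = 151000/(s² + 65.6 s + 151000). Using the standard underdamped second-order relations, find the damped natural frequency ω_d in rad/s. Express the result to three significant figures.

ω_d ≈ 387 rad/s

Matching coefficients with s² + 2ζω_n s + ω_n² gives ω_n² = 151000 ⇒ ω_n = 389 rad/s, and ζ = 65.6/(2ω_n) = 0.0844.
The damped frequency ω_d = ω_n√(1−ζ²) = 387 rad/s.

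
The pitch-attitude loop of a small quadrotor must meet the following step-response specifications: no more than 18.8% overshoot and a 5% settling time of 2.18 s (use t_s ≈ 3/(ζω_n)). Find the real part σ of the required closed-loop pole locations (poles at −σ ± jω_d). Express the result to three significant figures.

σ ≈ 1.38

The settling-time spec alone fixes σ = ζω_n = 3/t_s = 3/2.18 = 1.38.
(Overshoot then fixes ζ = 0.470 and hence ω_d = σ·√(1−ζ²)/ζ = 2.59 rad/s.)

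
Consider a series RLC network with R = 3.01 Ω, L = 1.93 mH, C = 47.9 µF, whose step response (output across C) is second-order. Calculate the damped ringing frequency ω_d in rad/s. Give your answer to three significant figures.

ω_d ≈ 3200 rad/s

For a series RLC circuit (capacitor voltage as output), ω_n = 1/√(LC) = 1/√(1.93 mH · 47.9 µF) = 3290 rad/s.
ζ = (R/2)·√(C/L) = (3.01/2)·√(47.9 µF/1.93 mH) = 0.237.
The damped frequency ω_d = ω_n√(1−ζ²) = 3200 rad/s.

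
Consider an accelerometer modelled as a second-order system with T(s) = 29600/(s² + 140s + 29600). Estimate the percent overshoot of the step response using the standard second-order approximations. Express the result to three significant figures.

Matching coefficients with s² + 2ζω_n s + ω_n² gives ω_n² = 29600 ⇒ ω_n = 172 rad/s, and ζ = 140/(2ω_n) = 0.407.
%OS = 100 e^{−πζ/√(1−ζ²)} with ζ = 0.407 gives 24.7%.

%OS ≈ 24.7%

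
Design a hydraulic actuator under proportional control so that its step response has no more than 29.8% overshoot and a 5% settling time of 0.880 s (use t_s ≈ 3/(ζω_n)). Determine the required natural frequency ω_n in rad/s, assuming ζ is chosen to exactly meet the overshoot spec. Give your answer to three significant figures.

From %OS = 100·exp(−πζ/√(1−ζ²)), invert to get ζ = −ln(OS)/√(π² + ln²(OS)) with OS = 0.298.
−ln 0.298 = 1.211, so ζ = 1.211/√(π² + 1.466) = 0.360.
Then ω_n = 3/(ζ t_s) = 3/(0.360 × 0.880) = 9.48 rad/s.

ω_n ≈ 9.48 rad/s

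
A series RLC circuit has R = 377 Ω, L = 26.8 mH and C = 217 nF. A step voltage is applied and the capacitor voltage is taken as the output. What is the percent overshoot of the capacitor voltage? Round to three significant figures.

For a series RLC circuit (capacitor voltage as output), ω_n = 1/√(LC) = 1/√(26.8 mH · 217 nF) = 13100 rad/s.
ζ = (R/2)·√(C/L) = (377/2)·√(217 nF/26.8 mH) = 0.536.
Overshoot: exp(−π·0.536/√(1−0.536²)) = 0.136, i.e. 13.6%.

%OS ≈ 13.6%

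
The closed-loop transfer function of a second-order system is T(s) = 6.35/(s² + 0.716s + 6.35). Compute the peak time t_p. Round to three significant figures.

t_p ≈ 1.26 s

ω_n = √6.35 = 2.52 rad/s; ζ = 0.716/(2·2.52) = 0.142.
ω_d = 2.52·√(1 − 0.142²) = 2.49 rad/s. Then t_p = π/ω_d = 1.26 s.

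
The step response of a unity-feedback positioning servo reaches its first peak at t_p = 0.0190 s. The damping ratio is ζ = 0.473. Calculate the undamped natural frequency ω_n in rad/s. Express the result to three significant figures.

ω_n ≈ 188 rad/s

Peak time t_p = π/ω_d, so ω_d = π/t_p = π/0.0190 = 165 rad/s.
ω_n = ω_d/√(1−ζ²) = 165/√0.776 = 188 rad/s.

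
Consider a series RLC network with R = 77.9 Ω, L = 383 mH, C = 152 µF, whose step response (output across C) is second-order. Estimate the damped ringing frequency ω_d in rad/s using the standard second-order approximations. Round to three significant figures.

ω_d ≈ 82.7 rad/s

For a series RLC circuit (capacitor voltage as output), ω_n = 1/√(LC) = 1/√(383 mH · 152 µF) = 131 rad/s.
ζ = (R/2)·√(C/L) = (77.9/2)·√(152 µF/383 mH) = 0.776.
The damped frequency ω_d = ω_n√(1−ζ²) = 82.7 rad/s.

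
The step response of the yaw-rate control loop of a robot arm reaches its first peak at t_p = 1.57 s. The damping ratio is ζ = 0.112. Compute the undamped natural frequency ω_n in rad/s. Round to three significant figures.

ω_n ≈ 2.01 rad/s

Peak time t_p = π/ω_d, so ω_d = π/t_p = π/1.57 = 2.00 rad/s.
ω_n = ω_d/√(1−ζ²) = 2.00/√0.987 = 2.01 rad/s.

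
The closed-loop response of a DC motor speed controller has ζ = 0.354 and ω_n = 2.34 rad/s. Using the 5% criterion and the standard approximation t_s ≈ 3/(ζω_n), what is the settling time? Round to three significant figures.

t_s ≈ 3.62 s

t_s ≈ 3/(ζω_n) = 3/(0.354 × 2.34) = 3.62 s.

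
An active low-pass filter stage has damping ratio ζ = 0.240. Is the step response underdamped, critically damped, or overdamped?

underdamped

Since ζ = 0.240 < 1, the system is underdamped.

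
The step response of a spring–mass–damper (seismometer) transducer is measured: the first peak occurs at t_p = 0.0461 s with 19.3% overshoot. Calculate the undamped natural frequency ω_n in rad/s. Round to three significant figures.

ω_n ≈ 76.9 rad/s

From the overshoot, ζ = −ln(OS)/√(π²+ln²(OS)) = 0.464.
t_p = π/ω_d ⇒ ω_d = 68.1 rad/s; then ω_n = ω_d/√(1−ζ²) = 76.9 rad/s.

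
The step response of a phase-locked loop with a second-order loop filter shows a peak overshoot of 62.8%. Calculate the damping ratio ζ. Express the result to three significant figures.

ζ = −ln(OS)/√(π² + (ln OS)²). With OS = 0.628, ln OS = −0.4652 and ζ = 0.4652/3.176 = 0.146.

ζ ≈ 0.146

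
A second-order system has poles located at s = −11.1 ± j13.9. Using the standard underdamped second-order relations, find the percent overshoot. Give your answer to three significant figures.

|pole| = ω_n = √(11.1² + 13.9²) = 17.8 rad/s; ζ = cos θ = σ/ω_n = 0.624.
%OS = 100·exp(−πζ/√(1−ζ²)) = 8.14%.

%OS ≈ 8.14%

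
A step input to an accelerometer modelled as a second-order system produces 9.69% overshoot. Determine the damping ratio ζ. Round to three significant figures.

ζ ≈ 0.596

ζ = −ln(OS)/√(π² + (ln OS)²). With OS = 0.0969, ln OS = −2.334 and ζ = 2.334/3.914 = 0.596.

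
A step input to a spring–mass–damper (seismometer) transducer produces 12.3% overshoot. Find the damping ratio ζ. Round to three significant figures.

ζ = −ln(OS)/√(π² + (ln OS)²). With OS = 0.123, ln OS = −2.096 and ζ = 2.096/3.776 = 0.555.

ζ ≈ 0.555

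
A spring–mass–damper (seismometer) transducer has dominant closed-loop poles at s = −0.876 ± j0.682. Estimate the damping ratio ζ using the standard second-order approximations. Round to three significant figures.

The poles are at −σ ± jω_d with σ = 0.876 and ω_d = 0.682, so ω_n = √(σ²+ω_d²) = 1.11 rad/s and ζ = σ/ω_n = 0.789.

ζ ≈ 0.789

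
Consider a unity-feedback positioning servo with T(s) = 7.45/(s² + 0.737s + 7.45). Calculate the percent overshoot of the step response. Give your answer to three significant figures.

ω_n = √7.45 = 2.73 rad/s; ζ = 0.737/(2·2.73) = 0.135.
Overshoot: exp(−π·0.135/√(1−0.135²)) = 0.652, i.e. 65.2%.

%OS ≈ 65.2%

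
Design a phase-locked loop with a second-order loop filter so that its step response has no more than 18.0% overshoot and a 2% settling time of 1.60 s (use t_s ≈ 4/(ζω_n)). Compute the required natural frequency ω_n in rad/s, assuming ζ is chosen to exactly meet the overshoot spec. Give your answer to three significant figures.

Inverting the overshoot relation: ζ = |ln 0.180|/√(π² + ln²0.180) = 0.479.
Then ω_n = 4/(ζ t_s) = 4/(0.479 × 1.60) = 5.22 rad/s.

ω_n ≈ 5.22 rad/s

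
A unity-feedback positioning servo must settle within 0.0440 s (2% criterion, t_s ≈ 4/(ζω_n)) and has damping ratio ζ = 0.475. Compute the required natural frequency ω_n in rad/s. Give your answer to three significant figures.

Rearranging t_s ≈ 4/(ζω_n) gives ω_n = 4/(ζ·t_s) = 4/(0.475 × 0.0440) = 191 rad/s.

ω_n ≈ 191 rad/s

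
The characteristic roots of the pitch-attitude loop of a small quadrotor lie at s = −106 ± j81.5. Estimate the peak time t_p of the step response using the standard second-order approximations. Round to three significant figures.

t_p ≈ 0.0385 s

t_p = π/ω_d with ω_d = 81.5 (the imaginary part), so t_p = 0.0385 s.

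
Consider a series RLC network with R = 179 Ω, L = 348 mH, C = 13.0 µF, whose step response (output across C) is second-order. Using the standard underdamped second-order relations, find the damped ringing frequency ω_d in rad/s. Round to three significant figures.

For a series RLC circuit (capacitor voltage as output), ω_n = 1/√(LC) = 1/√(348 mH · 13.0 µF) = 470 rad/s.
ζ = (R/2)·√(C/L) = (179/2)·√(13.0 µF/348 mH) = 0.547.
The damped frequency ω_d = ω_n√(1−ζ²) = 394 rad/s.

ω_d ≈ 394 rad/s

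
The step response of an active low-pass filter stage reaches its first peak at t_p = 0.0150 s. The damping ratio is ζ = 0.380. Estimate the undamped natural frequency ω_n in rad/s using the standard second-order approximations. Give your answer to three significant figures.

ω_n ≈ 226 rad/s

Peak time t_p = π/ω_d, so ω_d = π/t_p = π/0.0150 = 209 rad/s.
ω_n = ω_d/√(1−ζ²) = 209/√0.856 = 226 rad/s.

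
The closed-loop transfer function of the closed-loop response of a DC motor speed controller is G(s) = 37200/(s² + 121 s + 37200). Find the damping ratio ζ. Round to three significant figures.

ζ ≈ 0.314

ω_n = √37200 = 193 rad/s; ζ = 121/(2·193) = 0.314.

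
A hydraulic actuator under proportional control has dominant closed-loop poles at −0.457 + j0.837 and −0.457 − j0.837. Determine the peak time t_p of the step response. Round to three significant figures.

t_p ≈ 3.75 s

t_p = π/ω_d with ω_d = 0.837 (the imaginary part), so t_p = 3.75 s.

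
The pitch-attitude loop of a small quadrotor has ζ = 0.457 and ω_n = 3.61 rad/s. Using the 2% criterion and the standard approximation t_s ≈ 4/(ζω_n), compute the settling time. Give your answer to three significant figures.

t_s ≈ 4/(ζω_n) = 4/(0.457 × 3.61) = 2.42 s.

t_s ≈ 2.42 s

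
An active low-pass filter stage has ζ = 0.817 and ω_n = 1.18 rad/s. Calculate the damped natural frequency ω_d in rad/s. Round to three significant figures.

ω_d ≈ 0.680 rad/s

ω_d = ω_n√(1−ζ²) = 1.18·√0.333 = 0.680 rad/s.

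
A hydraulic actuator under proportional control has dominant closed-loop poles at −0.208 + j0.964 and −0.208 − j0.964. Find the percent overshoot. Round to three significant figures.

The poles are at −σ ± jω_d with σ = 0.208 and ω_d = 0.964, so ω_n = √(σ²+ω_d²) = 0.986 rad/s and ζ = σ/ω_n = 0.211.
Overshoot: exp(−π·0.211/√(1−0.211²)) = 0.508, i.e. 50.8%.

%OS ≈ 50.8%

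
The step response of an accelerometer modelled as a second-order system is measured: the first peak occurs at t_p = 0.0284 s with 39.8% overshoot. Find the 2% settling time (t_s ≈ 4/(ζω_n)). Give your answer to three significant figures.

The overshoot fixes ζ = −ln(OS)/√(π²+ln²(OS)) = 0.281.
From t_p = π/ω_d, ω_d = π/0.0284 = 111 rad/s, so ω_n = ω_d/√(1−ζ²) = 115 rad/s.
t_s ≈ 4/(ζω_n) = 4/(0.281·115) = 0.123 s.

t_s ≈ 0.123 s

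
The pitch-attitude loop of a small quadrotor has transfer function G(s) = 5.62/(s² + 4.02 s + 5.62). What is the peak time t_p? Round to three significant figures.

t_p ≈ 2.50 s

ω_n = √5.62 = 2.37 rad/s; ζ = 4.02/(2·2.37) = 0.848.
ω_d = 2.37·√(1 − 0.848²) = 1.26 rad/s. Then t_p = π/ω_d = 2.50 s.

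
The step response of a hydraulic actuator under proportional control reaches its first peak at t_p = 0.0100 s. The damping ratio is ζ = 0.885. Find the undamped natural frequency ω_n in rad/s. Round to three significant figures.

Peak time t_p = π/ω_d, so ω_d = π/t_p = π/0.0100 = 314 rad/s.
ω_n = ω_d/√(1−ζ²) = 314/√0.217 = 675 rad/s.

ω_n ≈ 675 rad/s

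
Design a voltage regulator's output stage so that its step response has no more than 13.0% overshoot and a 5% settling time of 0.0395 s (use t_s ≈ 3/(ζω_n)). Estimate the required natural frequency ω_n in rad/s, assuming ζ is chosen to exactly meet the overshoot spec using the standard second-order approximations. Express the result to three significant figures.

ω_n ≈ 139 rad/s

ζ = −ln(OS)/√(π² + (ln OS)²). With OS = 0.130, ln OS = −2.040 and ζ = 2.040/3.746 = 0.545.
Then ω_n = 3/(ζ t_s) = 3/(0.545 × 0.0395) = 139 rad/s.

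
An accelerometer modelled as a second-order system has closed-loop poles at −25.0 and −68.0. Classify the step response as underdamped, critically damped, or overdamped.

overdamped

Since the poles are distinct, negative and real, the response is overdamped.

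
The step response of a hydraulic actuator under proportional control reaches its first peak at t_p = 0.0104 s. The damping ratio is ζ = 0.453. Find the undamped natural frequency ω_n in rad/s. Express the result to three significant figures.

Peak time t_p = π/ω_d, so ω_d = π/t_p = π/0.0104 = 302 rad/s.
ω_n = ω_d/√(1−ζ²) = 302/√0.795 = 339 rad/s.

ω_n ≈ 339 rad/s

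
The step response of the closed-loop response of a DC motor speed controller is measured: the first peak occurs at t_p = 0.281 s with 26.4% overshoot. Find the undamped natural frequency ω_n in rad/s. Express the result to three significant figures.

From the overshoot, ζ = −ln(OS)/√(π²+ln²(OS)) = 0.390.
t_p = π/ω_d ⇒ ω_d = 11.2 rad/s; then ω_n = ω_d/√(1−ζ²) = 12.1 rad/s.

ω_n ≈ 12.1 rad/s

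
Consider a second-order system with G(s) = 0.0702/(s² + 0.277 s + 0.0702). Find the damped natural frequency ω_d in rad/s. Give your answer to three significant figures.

ω_d ≈ 0.226 rad/s

Comparing the denominator to s² + 2ζω_n s + ω_n²: ω_n = √0.0702 = 0.265 rad/s, and 2ζω_n = 0.277 so ζ = 0.277/(2·0.265) = 0.523.
The damped frequency ω_d = ω_n√(1−ζ²) = 0.226 rad/s.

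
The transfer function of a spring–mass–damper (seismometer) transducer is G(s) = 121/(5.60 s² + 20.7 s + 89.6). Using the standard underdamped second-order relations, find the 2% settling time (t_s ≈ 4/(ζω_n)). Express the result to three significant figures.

Dividing through by 5.60: denominator becomes s² + 3.696 s + 16.00.
So ω_n = √16.00 = 4.00 rad/s and ζ = 3.696/(2·4.00) = 0.462.
t_s ≈ 4/(ζω_n) = 2.16 s.

t_s ≈ 2.16 s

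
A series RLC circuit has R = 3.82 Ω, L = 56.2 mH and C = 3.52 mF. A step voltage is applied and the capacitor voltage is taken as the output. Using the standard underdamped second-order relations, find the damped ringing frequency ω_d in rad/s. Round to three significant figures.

For a series RLC circuit (capacitor voltage as output), ω_n = 1/√(LC) = 1/√(56.2 mH · 3.52 mF) = 71.1 rad/s.
ζ = (R/2)·√(C/L) = (3.82/2)·√(3.52 mF/56.2 mH) = 0.478.
ω_d = 71.1·√(1 − 0.478²) = 62.4 rad/s.

ω_d ≈ 62.4 rad/s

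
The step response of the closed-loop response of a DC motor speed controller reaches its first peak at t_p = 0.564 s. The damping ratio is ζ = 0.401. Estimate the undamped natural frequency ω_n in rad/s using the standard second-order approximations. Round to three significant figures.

ω_n ≈ 6.08 rad/s

Peak time t_p = π/ω_d, so ω_d = π/t_p = π/0.564 = 5.57 rad/s.
ω_n = ω_d/√(1−ζ²) = 5.57/√0.839 = 6.08 rad/s.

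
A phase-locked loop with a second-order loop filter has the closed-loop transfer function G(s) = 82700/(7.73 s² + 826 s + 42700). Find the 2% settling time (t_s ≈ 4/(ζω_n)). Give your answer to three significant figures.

t_s ≈ 0.0749 s

Dividing through by 7.73: denominator becomes s² + 106.9 s + 5524.
So ω_n = √5524 = 74.3 rad/s and ζ = 106.9/(2·74.3) = 0.719.
t_s ≈ 4/(ζω_n) = 0.0749 s.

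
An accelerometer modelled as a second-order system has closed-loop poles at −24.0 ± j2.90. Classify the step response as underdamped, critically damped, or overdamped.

underdamped

Since the poles form a complex-conjugate pair with nonzero imaginary part, the response is underdamped.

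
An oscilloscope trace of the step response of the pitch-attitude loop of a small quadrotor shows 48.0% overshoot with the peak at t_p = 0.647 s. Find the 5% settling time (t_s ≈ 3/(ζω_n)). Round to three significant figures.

From the overshoot, ζ = −ln(OS)/√(π²+ln²(OS)) = 0.228.
t_p = π/ω_d ⇒ ω_d = 4.86 rad/s; then ω_n = ω_d/√(1−ζ²) = 4.99 rad/s.
t_s ≈ 3/(ζω_n) = 3/(0.228·4.99) = 2.64 s.

t_s ≈ 2.64 s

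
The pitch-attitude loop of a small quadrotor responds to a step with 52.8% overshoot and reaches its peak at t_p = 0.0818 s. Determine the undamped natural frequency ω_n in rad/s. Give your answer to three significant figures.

From the overshoot, ζ = −ln(OS)/√(π²+ln²(OS)) = 0.199.
t_p = π/ω_d ⇒ ω_d = 38.4 rad/s; then ω_n = ω_d/√(1−ζ²) = 39.2 rad/s.

ω_n ≈ 39.2 rad/s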